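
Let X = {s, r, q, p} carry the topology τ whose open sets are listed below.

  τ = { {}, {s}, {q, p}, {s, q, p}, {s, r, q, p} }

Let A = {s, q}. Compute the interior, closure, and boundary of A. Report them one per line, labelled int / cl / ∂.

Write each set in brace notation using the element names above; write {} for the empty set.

int(A) = {s}
cl(A)  = {s, r, q, p}
∂A     = {r, q, p}

opens ⊆ A: {}, {s}; union → int = {s}
complement {r, p}; its interior {}; cl(A) = X∖{} = {s, r, q, p}
boundary = {s, r, q, p} ∖ {s} = {r, q, p}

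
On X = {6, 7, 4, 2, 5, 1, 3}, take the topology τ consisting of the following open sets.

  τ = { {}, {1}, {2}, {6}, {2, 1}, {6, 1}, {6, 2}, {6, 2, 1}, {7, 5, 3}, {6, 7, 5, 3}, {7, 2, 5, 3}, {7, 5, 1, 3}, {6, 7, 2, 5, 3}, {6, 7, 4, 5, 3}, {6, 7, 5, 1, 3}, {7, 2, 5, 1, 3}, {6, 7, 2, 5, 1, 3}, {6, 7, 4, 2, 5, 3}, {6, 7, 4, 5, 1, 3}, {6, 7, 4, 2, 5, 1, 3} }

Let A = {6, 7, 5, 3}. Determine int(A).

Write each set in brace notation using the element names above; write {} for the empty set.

{6, 7, 5, 3}

interior: largest open inside A is {6, 7, 5, 3} (from {}, {6}, {7, 5, 3}, {6, 7, 5, 3})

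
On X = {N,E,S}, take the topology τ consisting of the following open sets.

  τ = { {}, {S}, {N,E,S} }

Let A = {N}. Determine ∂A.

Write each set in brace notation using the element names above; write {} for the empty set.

{N,E}

interior: largest open inside A is {} (from {})
cl via duality: int({E,S}) = {S}, so X∖{S} = {N,E}
cl∖int = {N,E}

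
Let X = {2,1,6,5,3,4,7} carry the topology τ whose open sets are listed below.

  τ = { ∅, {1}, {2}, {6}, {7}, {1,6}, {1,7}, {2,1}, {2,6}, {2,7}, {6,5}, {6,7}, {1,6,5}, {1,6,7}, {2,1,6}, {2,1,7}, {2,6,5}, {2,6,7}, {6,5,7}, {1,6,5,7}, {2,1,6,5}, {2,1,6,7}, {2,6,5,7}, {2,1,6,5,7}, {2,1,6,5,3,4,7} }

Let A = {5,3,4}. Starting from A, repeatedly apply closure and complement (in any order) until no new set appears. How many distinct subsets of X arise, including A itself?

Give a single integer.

4

complement {2,1,6,7}; its interior {2,1,6,7}; cl(A) = X∖{2,1,6,7} = {5,3,4}
With k = closure, c = complement:
  1. A     = {5,3,4}
  2. cA    = {2,1,6,7}
  3. kcA   = {2,1,6,5,3,4,7}
  4. ckcA  = ∅
k, c of each give nothing new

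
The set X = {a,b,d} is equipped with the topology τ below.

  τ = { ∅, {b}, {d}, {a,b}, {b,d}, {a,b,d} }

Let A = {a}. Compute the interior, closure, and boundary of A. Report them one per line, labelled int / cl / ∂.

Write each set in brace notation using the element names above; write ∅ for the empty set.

U open, U⊆A: ∅. int(A) = ⋃ = ∅
X∖A={b,d}, int(X∖A)={b,d}, hence cl(A)={a}
∂A: remove int from cl → {a}

int(A) = ∅
cl(A)  = {a}
∂A     = {a}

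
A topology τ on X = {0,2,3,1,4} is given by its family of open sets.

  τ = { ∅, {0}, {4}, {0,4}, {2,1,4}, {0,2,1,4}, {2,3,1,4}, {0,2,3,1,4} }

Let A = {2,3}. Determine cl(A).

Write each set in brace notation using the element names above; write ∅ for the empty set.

{2,3,1}

X∖A={0,1,4}, int(X∖A)={0,4}, hence cl(A)={2,3,1}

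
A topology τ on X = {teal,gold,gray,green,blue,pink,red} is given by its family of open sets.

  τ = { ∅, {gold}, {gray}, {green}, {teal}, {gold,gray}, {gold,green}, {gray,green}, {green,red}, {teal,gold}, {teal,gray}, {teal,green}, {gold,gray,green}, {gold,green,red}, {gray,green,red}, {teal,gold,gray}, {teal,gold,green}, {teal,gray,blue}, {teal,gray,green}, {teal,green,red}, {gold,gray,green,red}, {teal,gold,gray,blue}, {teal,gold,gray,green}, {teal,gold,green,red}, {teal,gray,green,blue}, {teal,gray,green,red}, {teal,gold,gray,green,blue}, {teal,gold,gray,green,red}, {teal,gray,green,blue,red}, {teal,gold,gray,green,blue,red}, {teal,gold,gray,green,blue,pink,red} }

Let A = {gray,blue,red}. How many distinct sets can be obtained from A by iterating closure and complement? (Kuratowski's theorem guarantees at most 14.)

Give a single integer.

cl via duality: int({teal,gold,green,pink}) = {teal,gold,green}, so X∖{teal,gold,green} = {gray,blue,pink,red}
Write k for closure, c for complement:
  1. A     = {gray,blue,red}
  2. kA    = {gray,blue,pink,red}
  3. cA    = {teal,gold,green,pink}
  4. ckA   = {teal,gold,green}
  5. kcA   = {teal,gold,green,blue,pink,red}
  6. ckcA  = {gray}
  7. kckcA = {gray,blue,pink}
  8. ckckcA = {teal,gold,green,red}
applying k or c yields no new set

8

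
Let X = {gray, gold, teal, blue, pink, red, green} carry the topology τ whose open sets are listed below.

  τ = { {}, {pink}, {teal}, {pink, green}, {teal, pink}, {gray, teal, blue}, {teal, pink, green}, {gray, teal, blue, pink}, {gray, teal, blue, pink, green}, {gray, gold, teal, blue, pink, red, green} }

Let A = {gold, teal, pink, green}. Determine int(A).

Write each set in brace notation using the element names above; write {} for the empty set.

{teal, pink, green}

opens ⊆ A: {}, {pink}, {teal}, {pink, green}, {teal, pink}, {teal, pink, green}; union → int = {teal, pink, green}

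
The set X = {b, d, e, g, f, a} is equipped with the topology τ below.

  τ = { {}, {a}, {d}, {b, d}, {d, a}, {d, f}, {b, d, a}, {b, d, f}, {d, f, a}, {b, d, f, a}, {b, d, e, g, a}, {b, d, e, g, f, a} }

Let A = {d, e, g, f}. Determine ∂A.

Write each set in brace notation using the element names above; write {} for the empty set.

opens ⊆ A: {}, {d}, {d, f}; union → int = {d, f}
complement {b, a}; its interior {a}; cl(A) = X∖{a} = {b, d, e, g, f}
boundary = {b, d, e, g, f} ∖ {d, f} = {b, e, g}

{b, e, g}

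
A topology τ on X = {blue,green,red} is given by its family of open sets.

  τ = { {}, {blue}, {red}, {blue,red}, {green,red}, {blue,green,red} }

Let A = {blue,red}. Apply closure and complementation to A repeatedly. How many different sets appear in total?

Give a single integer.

4

closure: X∖int(X∖A) = X∖{} = {blue,green,red}
Let k=closure and c=complement:
  1. A     = {blue,red}
  2. kA    = {blue,green,red}
  3. cA    = {green}
  4. ckA   = {}
— saturated at 4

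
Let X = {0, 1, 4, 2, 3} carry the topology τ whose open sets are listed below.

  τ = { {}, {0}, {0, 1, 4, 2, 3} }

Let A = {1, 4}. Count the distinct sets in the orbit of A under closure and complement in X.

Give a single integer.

6

cl via duality: int({0, 2, 3}) = {0}, so X∖{0} = {1, 4, 2, 3}
Write k for closure, c for complement:
  1. A     = {1, 4}
  2. kA    = {1, 4, 2, 3}
  3. cA    = {0, 2, 3}
  4. ckA   = {0}
  5. kcA   = {0, 1, 4, 2, 3}
  6. ckcA  = {}
applying k or c yields no new set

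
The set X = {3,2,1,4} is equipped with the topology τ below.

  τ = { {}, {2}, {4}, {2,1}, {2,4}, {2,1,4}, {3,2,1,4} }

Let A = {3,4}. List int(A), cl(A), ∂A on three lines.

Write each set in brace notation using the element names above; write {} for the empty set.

open subsets of A: {}, {4}; so int(A) = {4}
closure: X∖int(X∖A) = X∖{2,1} = {3,4}
∂A = {3,4} minus {4} = {3}

int(A) = {4}
cl(A)  = {3,4}
∂A     = {3}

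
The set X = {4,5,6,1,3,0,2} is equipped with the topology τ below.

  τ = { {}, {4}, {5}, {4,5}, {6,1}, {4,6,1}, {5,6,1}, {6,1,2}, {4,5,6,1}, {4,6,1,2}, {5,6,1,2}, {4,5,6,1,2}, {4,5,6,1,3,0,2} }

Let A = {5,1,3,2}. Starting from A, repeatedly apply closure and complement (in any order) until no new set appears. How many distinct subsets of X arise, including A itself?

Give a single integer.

10

cl via duality: int({4,6,0}) = {4}, so X∖{4} = {5,6,1,3,0,2}
Write k for closure, c for complement:
  1. A     = {5,1,3,2}
  2. kA    = {5,6,1,3,0,2}
  3. cA    = {4,6,0}
  4. ckA   = {4}
  5. kcA   = {4,6,1,3,0,2}
  6. kckA  = {4,3,0}
  7. ckcA  = {5}
  8. ckckA = {5,6,1,2}
  9. kckcA = {5,3,0}
  10. ckckcA = {4,6,1,2}
applying k or c yields no new set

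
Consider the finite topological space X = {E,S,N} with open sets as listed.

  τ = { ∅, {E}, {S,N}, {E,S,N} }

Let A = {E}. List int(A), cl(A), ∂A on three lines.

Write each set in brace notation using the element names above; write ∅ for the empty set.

opens ⊆ A: ∅, {E}; union → int = {E}
complement {S,N}; its interior {S,N}; cl(A) = X∖{S,N} = {E}
boundary = {E} ∖ {E} = ∅

int(A) = {E}
cl(A)  = {E}
∂A     = ∅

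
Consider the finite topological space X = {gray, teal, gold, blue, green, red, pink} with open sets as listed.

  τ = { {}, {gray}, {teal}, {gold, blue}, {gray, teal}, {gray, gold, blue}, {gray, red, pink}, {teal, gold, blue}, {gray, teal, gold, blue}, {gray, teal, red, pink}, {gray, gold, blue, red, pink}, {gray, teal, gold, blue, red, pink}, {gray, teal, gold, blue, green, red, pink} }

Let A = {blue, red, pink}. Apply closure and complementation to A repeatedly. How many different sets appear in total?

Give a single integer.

10

closure: X∖int(X∖A) = X∖{gray, teal} = {gold, blue, green, red, pink}
Let k=closure and c=complement:
  1. A     = {blue, red, pink}
  2. kA    = {gold, blue, green, red, pink}
  3. cA    = {gray, teal, gold, green}
  4. ckA   = {gray, teal}
  5. kcA   = {gray, teal, gold, blue, green, red, pink}
  6. kckA  = {gray, teal, green, red, pink}
  7. ckcA  = {}
  8. ckckA = {gold, blue}
  9. kckckA = {gold, blue, green}
  10. ckckckA = {gray, teal, red, pink}
— saturated at 10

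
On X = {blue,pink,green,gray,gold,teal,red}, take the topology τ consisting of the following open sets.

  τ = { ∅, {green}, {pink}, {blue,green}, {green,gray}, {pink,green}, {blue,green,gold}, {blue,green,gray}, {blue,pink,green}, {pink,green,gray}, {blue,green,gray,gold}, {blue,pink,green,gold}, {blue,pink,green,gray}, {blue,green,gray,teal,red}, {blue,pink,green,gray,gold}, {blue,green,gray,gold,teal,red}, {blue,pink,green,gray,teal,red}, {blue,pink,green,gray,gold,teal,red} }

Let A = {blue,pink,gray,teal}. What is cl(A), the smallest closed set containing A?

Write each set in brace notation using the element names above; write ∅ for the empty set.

{blue,pink,gray,gold,teal,red}

cl via duality: int({green,gold,red}) = {green}, so X∖{green} = {blue,pink,gray,gold,teal,red}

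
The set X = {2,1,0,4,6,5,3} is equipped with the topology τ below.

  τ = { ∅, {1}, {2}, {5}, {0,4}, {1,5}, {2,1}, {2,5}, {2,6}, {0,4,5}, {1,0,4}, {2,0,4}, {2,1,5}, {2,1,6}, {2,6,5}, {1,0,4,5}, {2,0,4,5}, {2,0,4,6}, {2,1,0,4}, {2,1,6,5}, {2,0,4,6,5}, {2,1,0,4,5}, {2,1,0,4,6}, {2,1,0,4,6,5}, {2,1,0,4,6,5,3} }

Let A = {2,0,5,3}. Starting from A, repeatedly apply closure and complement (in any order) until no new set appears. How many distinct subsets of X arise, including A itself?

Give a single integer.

12

X∖A={1,4,6}, int(X∖A)={1}, hence cl(A)={2,0,4,6,5,3}
Orbit (k=closure, c=complement):
  1. A     = {2,0,5,3}
  2. kA    = {2,0,4,6,5,3}
  3. cA    = {1,4,6}
  4. ckA   = {1}
  5. kcA   = {1,0,4,6,3}
  6. kckA  = {1,3}
  7. ckcA  = {2,5}
  8. ckckA = {2,0,4,6,5}
  9. kckcA = {2,6,5,3}
  10. ckckcA = {1,0,4}
  11. kckckcA = {1,0,4,3}
  12. ckckckcA = {2,6,5}
(closed under both — stop)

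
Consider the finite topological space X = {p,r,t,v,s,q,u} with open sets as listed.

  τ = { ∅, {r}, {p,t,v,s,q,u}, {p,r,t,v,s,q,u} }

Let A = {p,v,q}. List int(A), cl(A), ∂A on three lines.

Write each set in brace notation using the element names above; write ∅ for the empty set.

int(A) = ∅
cl(A)  = {p,t,v,s,q,u}
∂A     = {p,t,v,s,q,u}

opens ⊆ A: ∅; union → int = ∅
complement {r,t,s,u}; its interior {r}; cl(A) = X∖{r} = {p,t,v,s,q,u}
boundary = {p,t,v,s,q,u} ∖ ∅ = {p,t,v,s,q,u}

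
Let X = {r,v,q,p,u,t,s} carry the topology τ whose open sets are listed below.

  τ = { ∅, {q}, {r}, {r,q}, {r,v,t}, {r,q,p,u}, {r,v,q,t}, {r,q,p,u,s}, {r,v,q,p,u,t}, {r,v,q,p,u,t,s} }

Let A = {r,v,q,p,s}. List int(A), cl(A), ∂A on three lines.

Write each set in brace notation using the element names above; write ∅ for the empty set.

opens ⊆ A: ∅, {q}, {r}, {r,q}; union → int = {r,q}
complement {u,t}; its interior ∅; cl(A) = X∖∅ = {r,v,q,p,u,t,s}
boundary = {r,v,q,p,u,t,s} ∖ {r,q} = {v,p,u,t,s}

int(A) = {r,q}
cl(A)  = {r,v,q,p,u,t,s}
∂A     = {v,p,u,t,s}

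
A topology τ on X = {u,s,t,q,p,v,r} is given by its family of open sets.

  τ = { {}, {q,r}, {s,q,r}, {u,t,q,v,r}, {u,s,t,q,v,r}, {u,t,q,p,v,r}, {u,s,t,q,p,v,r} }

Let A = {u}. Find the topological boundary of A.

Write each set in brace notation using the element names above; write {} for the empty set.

{u,t,p,v}

opens ⊆ A: {}; union → int = {}
complement {s,t,q,p,v,r}; its interior {s,q,r}; cl(A) = X∖{s,q,r} = {u,t,p,v}
boundary = {u,t,p,v} ∖ {} = {u,t,p,v}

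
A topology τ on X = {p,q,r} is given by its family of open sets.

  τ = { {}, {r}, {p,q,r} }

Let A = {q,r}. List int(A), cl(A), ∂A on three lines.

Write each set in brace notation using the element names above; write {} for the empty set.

int(A) = {r}
cl(A)  = {p,q,r}
∂A     = {p,q}

U open, U⊆A: {}, {r}. int(A) = ⋃ = {r}
X∖A={p}, int(X∖A)={}, hence cl(A)={p,q,r}
∂A: remove int from cl → {p,q}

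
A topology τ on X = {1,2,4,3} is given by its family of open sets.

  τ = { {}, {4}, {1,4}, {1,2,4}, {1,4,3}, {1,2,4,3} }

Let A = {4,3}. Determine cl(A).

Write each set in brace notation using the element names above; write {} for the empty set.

{1,2,4,3}

cl via duality: int({1,2}) = {}, so X∖{} = {1,2,4,3}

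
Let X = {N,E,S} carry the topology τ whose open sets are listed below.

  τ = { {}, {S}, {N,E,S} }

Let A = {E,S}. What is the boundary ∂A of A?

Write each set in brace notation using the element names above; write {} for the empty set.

opens ⊆ A: {}, {S}; union → int = {S}
complement {N}; its interior {}; cl(A) = X∖{} = {N,E,S}
boundary = {N,E,S} ∖ {S} = {N,E}

{N,E}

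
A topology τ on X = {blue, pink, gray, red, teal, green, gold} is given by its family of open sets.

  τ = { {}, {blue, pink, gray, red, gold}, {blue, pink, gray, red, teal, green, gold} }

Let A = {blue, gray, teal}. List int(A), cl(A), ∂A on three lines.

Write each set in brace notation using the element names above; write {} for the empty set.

int(A) = {}
cl(A)  = {blue, pink, gray, red, teal, green, gold}
∂A     = {blue, pink, gray, red, teal, green, gold}

opens ⊆ A: {}; union → int = {}
complement {pink, red, green, gold}; its interior {}; cl(A) = X∖{} = {blue, pink, gray, red, teal, green, gold}
boundary = {blue, pink, gray, red, teal, green, gold} ∖ {} = {blue, pink, gray, red, teal, green, gold}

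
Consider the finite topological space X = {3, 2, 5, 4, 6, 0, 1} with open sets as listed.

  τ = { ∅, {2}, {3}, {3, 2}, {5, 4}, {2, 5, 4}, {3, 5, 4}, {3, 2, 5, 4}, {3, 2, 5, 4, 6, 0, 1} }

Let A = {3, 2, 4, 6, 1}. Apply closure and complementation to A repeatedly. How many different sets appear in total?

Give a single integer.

X∖A={5, 0}, int(X∖A)=∅, hence cl(A)={3, 2, 5, 4, 6, 0, 1}
Orbit (k=closure, c=complement):
  1. A     = {3, 2, 4, 6, 1}
  2. kA    = {3, 2, 5, 4, 6, 0, 1}
  3. cA    = {5, 0}
  4. ckA   = ∅
  5. kcA   = {5, 4, 6, 0, 1}
  6. ckcA  = {3, 2}
  7. kckcA = {3, 2, 6, 0, 1}
  8. ckckcA = {5, 4}
(closed under both — stop)

8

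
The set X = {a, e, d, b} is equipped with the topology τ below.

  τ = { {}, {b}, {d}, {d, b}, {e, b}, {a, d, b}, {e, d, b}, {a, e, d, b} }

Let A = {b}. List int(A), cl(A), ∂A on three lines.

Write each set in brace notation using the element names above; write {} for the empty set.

open subsets of A: {}, {b}; so int(A) = {b}
closure: X∖int(X∖A) = X∖{d} = {a, e, b}
∂A = {a, e, b} minus {b} = {a, e}

int(A) = {b}
cl(A)  = {a, e, b}
∂A     = {a, e}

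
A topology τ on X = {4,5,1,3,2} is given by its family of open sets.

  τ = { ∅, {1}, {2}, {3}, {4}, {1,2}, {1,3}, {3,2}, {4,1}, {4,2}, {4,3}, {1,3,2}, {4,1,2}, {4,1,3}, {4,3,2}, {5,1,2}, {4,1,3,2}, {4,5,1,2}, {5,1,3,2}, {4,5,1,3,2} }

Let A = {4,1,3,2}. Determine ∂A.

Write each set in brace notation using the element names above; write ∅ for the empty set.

interior: largest open inside A is {4,1,3,2} (from ∅, {1}, {4}, {2}, {3}, {4,3}, {1,3}, {3,2}, {1,2}, {4,2}, {4,1}, {4,1,3}, {4,1,2}, {4,3,2}, {1,3,2}, {4,1,3,2})
cl via duality: int({5}) = ∅, so X∖∅ = {4,5,1,3,2}
cl∖int = {5}

{5}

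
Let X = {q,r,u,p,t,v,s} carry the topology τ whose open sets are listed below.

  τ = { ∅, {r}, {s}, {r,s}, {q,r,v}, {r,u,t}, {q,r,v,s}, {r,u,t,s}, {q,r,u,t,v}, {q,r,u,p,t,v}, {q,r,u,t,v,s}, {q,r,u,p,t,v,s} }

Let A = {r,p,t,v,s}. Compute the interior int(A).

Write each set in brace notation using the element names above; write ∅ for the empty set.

open subsets of A: ∅, {r}, {s}, {r,s}; so int(A) = {r,s}

{r,s}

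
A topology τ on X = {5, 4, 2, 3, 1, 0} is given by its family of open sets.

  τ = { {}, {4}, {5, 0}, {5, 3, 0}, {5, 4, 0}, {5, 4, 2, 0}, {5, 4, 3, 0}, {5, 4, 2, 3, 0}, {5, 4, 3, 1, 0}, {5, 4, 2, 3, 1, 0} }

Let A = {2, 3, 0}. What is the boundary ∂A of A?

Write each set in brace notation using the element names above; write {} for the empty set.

interior: largest open inside A is {} (from {})
cl via duality: int({5, 4, 1}) = {4}, so X∖{4} = {5, 2, 3, 1, 0}
cl∖int = {5, 2, 3, 1, 0}

{5, 2, 3, 1, 0}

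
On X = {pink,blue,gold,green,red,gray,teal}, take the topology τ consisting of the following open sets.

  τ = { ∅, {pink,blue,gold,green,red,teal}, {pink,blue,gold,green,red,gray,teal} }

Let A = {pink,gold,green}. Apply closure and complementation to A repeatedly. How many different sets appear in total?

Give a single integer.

4

complement {blue,red,gray,teal}; its interior ∅; cl(A) = X∖∅ = {pink,blue,gold,green,red,gray,teal}
With k = closure, c = complement:
  1. A     = {pink,gold,green}
  2. kA    = {pink,blue,gold,green,red,gray,teal}
  3. cA    = {blue,red,gray,teal}
  4. ckA   = ∅
k, c of each give nothing new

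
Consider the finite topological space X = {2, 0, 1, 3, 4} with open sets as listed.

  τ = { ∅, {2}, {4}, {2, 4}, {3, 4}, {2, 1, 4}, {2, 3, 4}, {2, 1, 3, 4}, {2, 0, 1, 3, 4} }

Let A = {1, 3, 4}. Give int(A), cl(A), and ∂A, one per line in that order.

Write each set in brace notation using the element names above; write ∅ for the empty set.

U open, U⊆A: ∅, {4}, {3, 4}. int(A) = ⋃ = {3, 4}
X∖A={2, 0}, int(X∖A)={2}, hence cl(A)={0, 1, 3, 4}
∂A: remove int from cl → {0, 1}

int(A) = {3, 4}
cl(A)  = {0, 1, 3, 4}
∂A     = {0, 1}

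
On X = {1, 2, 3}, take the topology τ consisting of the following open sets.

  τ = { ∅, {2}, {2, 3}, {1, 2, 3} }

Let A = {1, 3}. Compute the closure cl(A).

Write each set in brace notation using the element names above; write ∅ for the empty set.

X∖A={2}, int(X∖A)={2}, hence cl(A)={1, 3}

{1, 3}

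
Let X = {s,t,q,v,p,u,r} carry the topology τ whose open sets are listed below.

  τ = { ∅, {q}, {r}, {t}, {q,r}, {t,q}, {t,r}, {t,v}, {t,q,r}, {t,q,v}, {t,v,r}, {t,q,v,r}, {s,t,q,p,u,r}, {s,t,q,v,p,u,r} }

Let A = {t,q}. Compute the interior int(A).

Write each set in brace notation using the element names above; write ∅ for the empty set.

{t,q}

interior: largest open inside A is {t,q} (from ∅, {t}, {q}, {t,q})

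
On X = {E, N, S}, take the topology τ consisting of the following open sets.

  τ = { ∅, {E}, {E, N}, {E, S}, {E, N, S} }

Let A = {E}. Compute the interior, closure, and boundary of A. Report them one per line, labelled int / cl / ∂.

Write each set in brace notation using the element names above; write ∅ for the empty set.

interior: largest open inside A is {E} (from ∅, {E})
cl via duality: int({N, S}) = ∅, so X∖∅ = {E, N, S}
cl∖int = {N, S}

int(A) = {E}
cl(A)  = {E, N, S}
∂A     = {N, S}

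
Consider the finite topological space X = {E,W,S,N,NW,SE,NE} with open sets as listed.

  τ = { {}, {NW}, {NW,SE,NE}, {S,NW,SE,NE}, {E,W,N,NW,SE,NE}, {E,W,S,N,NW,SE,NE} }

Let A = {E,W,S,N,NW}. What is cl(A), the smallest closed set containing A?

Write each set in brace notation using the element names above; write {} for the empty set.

{E,W,S,N,NW,SE,NE}

cl via duality: int({SE,NE}) = {}, so X∖{} = {E,W,S,N,NW,SE,NE}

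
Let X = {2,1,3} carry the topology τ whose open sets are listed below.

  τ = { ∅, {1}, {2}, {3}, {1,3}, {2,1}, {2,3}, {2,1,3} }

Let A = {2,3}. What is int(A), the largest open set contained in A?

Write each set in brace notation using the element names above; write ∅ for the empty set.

opens ⊆ A: ∅, {2}, {3}, {2,3}; union → int = {2,3}

{2,3}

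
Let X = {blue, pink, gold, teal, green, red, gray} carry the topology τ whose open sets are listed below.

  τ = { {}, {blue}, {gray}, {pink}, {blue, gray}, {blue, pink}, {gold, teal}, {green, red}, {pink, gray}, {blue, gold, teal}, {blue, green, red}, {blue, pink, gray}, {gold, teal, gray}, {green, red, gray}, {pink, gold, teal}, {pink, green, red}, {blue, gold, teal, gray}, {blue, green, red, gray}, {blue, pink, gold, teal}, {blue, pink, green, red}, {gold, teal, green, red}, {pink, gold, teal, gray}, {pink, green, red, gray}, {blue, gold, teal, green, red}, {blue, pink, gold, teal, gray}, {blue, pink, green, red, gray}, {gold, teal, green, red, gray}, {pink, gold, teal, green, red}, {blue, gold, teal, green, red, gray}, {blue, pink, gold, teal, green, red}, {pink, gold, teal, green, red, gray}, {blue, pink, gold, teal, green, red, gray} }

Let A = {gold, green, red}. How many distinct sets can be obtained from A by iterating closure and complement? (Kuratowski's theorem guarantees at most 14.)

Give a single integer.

X∖A={blue, pink, teal, gray}, int(X∖A)={blue, pink, gray}, hence cl(A)={gold, teal, green, red}
Orbit (k=closure, c=complement):
  1. A     = {gold, green, red}
  2. kA    = {gold, teal, green, red}
  3. cA    = {blue, pink, teal, gray}
  4. ckA   = {blue, pink, gray}
  5. kcA   = {blue, pink, gold, teal, gray}
  6. ckcA  = {green, red}
(closed under both — stop)

6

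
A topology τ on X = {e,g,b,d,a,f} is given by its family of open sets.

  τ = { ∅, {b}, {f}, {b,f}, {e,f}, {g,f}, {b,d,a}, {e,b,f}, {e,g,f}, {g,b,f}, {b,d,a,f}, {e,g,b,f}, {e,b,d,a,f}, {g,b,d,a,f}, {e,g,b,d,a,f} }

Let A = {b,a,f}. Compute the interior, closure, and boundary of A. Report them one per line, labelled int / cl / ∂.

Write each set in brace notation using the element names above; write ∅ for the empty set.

int(A) = {b,f}
cl(A)  = {e,g,b,d,a,f}
∂A     = {e,g,d,a}

opens ⊆ A: ∅, {f}, {b}, {b,f}; union → int = {b,f}
complement {e,g,d}; its interior ∅; cl(A) = X∖∅ = {e,g,b,d,a,f}
boundary = {e,g,b,d,a,f} ∖ {b,f} = {e,g,d,a}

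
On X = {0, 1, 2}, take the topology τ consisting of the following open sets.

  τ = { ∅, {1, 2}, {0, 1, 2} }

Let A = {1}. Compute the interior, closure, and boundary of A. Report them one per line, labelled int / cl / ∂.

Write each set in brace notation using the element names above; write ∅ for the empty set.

interior: largest open inside A is ∅ (from ∅)
cl via duality: int({0, 2}) = ∅, so X∖∅ = {0, 1, 2}
cl∖int = {0, 1, 2}

int(A) = ∅
cl(A)  = {0, 1, 2}
∂A     = {0, 1, 2}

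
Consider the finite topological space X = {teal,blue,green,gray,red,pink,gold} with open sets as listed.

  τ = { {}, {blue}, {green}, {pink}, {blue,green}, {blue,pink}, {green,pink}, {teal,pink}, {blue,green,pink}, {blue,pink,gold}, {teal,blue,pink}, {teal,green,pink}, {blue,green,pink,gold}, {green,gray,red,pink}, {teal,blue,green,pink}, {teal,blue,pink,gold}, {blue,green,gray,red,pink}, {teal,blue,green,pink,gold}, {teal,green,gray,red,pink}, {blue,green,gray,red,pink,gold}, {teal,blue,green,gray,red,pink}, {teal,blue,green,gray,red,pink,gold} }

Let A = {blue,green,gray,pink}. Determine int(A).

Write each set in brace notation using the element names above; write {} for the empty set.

U open, U⊆A: {}, {pink}, {green}, {blue}, {green,pink}, {blue,green}, {blue,pink}, {blue,green,pink}. int(A) = ⋃ = {blue,green,pink}

{blue,green,pink}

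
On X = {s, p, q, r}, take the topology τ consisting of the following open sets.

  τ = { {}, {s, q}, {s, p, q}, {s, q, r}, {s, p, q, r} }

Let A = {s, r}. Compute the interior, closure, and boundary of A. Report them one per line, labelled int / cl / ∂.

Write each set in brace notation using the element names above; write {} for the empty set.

int(A) = {}
cl(A)  = {s, p, q, r}
∂A     = {s, p, q, r}

open subsets of A: {}; so int(A) = {}
closure: X∖int(X∖A) = X∖{} = {s, p, q, r}
∂A = {s, p, q, r} minus {} = {s, p, q, r}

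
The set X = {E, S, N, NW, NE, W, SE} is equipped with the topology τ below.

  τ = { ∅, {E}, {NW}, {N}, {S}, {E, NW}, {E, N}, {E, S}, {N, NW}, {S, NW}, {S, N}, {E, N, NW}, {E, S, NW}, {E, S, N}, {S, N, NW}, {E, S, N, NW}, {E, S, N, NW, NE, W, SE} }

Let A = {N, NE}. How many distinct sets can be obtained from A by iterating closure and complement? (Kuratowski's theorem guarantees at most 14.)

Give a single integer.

6

cl via duality: int({E, S, NW, W, SE}) = {E, S, NW}, so X∖{E, S, NW} = {N, NE, W, SE}
Write k for closure, c for complement:
  1. A     = {N, NE}
  2. kA    = {N, NE, W, SE}
  3. cA    = {E, S, NW, W, SE}
  4. ckA   = {E, S, NW}
  5. kcA   = {E, S, NW, NE, W, SE}
  6. ckcA  = {N}
applying k or c yields no new set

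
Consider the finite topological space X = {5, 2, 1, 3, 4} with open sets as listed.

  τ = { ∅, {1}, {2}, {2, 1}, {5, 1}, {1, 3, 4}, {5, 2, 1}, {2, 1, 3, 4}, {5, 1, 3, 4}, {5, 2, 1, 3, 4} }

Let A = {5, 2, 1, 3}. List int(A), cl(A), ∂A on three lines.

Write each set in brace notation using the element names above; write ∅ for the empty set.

opens ⊆ A: ∅, {2}, {1}, {2, 1}, {5, 1}, {5, 2, 1}; union → int = {5, 2, 1}
complement {4}; its interior ∅; cl(A) = X∖∅ = {5, 2, 1, 3, 4}
boundary = {5, 2, 1, 3, 4} ∖ {5, 2, 1} = {3, 4}

int(A) = {5, 2, 1}
cl(A)  = {5, 2, 1, 3, 4}
∂A     = {3, 4}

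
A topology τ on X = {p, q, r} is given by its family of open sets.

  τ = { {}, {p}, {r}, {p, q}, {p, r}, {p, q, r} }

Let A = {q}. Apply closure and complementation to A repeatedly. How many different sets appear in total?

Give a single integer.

cl via duality: int({p, r}) = {p, r}, so X∖{p, r} = {q}
Write k for closure, c for complement:
  1. A     = {q}
  2. cA    = {p, r}
  3. kcA   = {p, q, r}
  4. ckcA  = {}
applying k or c yields no new set

4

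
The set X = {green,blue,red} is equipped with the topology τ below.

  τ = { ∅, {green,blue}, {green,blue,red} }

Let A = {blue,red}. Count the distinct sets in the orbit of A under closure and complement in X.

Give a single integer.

4

X∖A={green}, int(X∖A)=∅, hence cl(A)={green,blue,red}
Orbit (k=closure, c=complement):
  1. A     = {blue,red}
  2. kA    = {green,blue,red}
  3. cA    = {green}
  4. ckA   = ∅
(closed under both — stop)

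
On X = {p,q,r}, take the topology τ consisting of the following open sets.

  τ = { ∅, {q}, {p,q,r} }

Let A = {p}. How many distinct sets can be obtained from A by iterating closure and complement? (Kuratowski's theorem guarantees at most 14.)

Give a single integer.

6

cl via duality: int({q,r}) = {q}, so X∖{q} = {p,r}
Write k for closure, c for complement:
  1. A     = {p}
  2. kA    = {p,r}
  3. cA    = {q,r}
  4. ckA   = {q}
  5. kcA   = {p,q,r}
  6. ckcA  = ∅
applying k or c yields no new set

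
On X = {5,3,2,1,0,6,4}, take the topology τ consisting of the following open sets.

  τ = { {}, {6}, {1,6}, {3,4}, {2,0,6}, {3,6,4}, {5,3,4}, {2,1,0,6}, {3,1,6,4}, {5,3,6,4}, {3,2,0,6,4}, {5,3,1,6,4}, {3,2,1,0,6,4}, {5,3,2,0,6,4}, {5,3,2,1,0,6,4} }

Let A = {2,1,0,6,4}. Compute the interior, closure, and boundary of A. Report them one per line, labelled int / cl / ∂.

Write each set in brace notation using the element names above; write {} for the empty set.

U open, U⊆A: {}, {6}, {1,6}, {2,0,6}, {2,1,0,6}. int(A) = ⋃ = {2,1,0,6}
X∖A={5,3}, int(X∖A)={}, hence cl(A)={5,3,2,1,0,6,4}
∂A: remove int from cl → {5,3,4}

int(A) = {2,1,0,6}
cl(A)  = {5,3,2,1,0,6,4}
∂A     = {5,3,4}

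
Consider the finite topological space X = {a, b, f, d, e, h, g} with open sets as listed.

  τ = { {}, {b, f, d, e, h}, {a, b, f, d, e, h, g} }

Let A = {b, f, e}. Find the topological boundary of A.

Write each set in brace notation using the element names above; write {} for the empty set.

open subsets of A: {}; so int(A) = {}
closure: X∖int(X∖A) = X∖{} = {a, b, f, d, e, h, g}
∂A = {a, b, f, d, e, h, g} minus {} = {a, b, f, d, e, h, g}

{a, b, f, d, e, h, g}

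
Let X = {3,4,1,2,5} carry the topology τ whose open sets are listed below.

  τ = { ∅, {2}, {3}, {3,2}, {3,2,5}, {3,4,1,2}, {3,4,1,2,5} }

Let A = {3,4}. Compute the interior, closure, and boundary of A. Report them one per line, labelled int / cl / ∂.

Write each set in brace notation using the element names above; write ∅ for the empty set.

int(A) = {3}
cl(A)  = {3,4,1,5}
∂A     = {4,1,5}

U open, U⊆A: ∅, {3}. int(A) = ⋃ = {3}
X∖A={1,2,5}, int(X∖A)={2}, hence cl(A)={3,4,1,5}
∂A: remove int from cl → {4,1,5}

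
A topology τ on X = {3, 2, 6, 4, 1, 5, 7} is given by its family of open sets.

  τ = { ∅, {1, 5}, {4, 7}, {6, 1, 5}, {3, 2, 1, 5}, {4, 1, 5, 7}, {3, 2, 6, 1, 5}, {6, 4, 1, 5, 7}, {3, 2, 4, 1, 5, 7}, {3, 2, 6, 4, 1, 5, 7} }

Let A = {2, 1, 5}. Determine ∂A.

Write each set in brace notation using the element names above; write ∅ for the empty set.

open subsets of A: ∅, {1, 5}; so int(A) = {1, 5}
closure: X∖int(X∖A) = X∖{4, 7} = {3, 2, 6, 1, 5}
∂A = {3, 2, 6, 1, 5} minus {1, 5} = {3, 2, 6}

{3, 2, 6}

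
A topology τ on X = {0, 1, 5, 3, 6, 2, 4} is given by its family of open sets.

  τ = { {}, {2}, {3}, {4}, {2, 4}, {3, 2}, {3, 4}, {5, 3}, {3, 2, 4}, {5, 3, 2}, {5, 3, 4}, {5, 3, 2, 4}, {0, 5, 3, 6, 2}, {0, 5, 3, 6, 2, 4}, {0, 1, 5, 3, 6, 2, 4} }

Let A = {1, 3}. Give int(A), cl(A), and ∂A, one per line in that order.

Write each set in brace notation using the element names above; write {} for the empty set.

int(A) = {3}
cl(A)  = {0, 1, 5, 3, 6}
∂A     = {0, 1, 5, 6}

interior: largest open inside A is {3} (from {}, {3})
cl via duality: int({0, 5, 6, 2, 4}) = {2, 4}, so X∖{2, 4} = {0, 1, 5, 3, 6}
cl∖int = {0, 1, 5, 6}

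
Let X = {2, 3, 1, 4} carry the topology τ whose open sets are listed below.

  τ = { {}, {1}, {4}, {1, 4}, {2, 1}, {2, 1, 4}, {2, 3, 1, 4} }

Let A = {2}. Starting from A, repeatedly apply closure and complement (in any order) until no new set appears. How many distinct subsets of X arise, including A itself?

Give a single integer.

X∖A={3, 1, 4}, int(X∖A)={1, 4}, hence cl(A)={2, 3}
Orbit (k=closure, c=complement):
  1. A     = {2}
  2. kA    = {2, 3}
  3. cA    = {3, 1, 4}
  4. ckA   = {1, 4}
  5. kcA   = {2, 3, 1, 4}
  6. ckcA  = {}
(closed under both — stop)

6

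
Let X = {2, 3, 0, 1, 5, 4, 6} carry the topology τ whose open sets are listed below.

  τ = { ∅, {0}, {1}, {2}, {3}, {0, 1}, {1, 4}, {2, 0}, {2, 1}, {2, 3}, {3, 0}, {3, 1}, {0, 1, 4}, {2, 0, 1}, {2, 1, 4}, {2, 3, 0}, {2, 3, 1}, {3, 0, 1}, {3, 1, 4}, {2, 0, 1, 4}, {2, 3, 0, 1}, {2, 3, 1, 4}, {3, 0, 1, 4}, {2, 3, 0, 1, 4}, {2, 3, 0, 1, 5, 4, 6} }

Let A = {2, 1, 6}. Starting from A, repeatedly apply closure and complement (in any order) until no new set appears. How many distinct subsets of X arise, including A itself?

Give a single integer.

8

closure: X∖int(X∖A) = X∖{3, 0} = {2, 1, 5, 4, 6}
Let k=closure and c=complement:
  1. A     = {2, 1, 6}
  2. kA    = {2, 1, 5, 4, 6}
  3. cA    = {3, 0, 5, 4}
  4. ckA   = {3, 0}
  5. kcA   = {3, 0, 5, 4, 6}
  6. kckA  = {3, 0, 5, 6}
  7. ckcA  = {2, 1}
  8. ckckA = {2, 1, 4}
— saturated at 8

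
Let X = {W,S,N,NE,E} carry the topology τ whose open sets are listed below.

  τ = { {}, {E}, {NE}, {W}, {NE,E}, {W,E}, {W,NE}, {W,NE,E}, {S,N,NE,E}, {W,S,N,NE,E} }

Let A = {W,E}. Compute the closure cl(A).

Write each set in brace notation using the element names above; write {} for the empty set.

complement {S,N,NE}; its interior {NE}; cl(A) = X∖{NE} = {W,S,N,E}

{W,S,N,E}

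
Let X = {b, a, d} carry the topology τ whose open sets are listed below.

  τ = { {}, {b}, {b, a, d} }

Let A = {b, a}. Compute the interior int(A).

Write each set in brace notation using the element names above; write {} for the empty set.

{b}

opens ⊆ A: {}, {b}; union → int = {b}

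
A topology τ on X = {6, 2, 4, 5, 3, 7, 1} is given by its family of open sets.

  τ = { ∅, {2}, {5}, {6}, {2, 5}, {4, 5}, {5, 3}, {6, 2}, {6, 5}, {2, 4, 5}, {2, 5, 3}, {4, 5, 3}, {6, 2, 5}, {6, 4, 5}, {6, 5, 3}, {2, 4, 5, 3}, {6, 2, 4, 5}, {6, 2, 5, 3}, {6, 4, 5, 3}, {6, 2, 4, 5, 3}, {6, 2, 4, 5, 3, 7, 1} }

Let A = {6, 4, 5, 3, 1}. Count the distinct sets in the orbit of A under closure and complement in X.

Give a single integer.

cl via duality: int({2, 7}) = {2}, so X∖{2} = {6, 4, 5, 3, 7, 1}
Write k for closure, c for complement:
  1. A     = {6, 4, 5, 3, 1}
  2. kA    = {6, 4, 5, 3, 7, 1}
  3. cA    = {2, 7}
  4. ckA   = {2}
  5. kcA   = {2, 7, 1}
  6. ckcA  = {6, 4, 5, 3}
applying k or c yields no new set

6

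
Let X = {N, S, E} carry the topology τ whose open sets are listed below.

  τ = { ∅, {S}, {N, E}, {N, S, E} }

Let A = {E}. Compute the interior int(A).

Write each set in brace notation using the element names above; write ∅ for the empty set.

∅

interior: largest open inside A is ∅ (from ∅)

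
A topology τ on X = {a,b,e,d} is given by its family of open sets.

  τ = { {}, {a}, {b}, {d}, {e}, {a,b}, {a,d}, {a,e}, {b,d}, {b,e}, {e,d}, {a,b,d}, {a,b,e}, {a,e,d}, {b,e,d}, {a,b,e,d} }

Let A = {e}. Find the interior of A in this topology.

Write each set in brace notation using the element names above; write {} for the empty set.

interior: largest open inside A is {e} (from {}, {e})

{e}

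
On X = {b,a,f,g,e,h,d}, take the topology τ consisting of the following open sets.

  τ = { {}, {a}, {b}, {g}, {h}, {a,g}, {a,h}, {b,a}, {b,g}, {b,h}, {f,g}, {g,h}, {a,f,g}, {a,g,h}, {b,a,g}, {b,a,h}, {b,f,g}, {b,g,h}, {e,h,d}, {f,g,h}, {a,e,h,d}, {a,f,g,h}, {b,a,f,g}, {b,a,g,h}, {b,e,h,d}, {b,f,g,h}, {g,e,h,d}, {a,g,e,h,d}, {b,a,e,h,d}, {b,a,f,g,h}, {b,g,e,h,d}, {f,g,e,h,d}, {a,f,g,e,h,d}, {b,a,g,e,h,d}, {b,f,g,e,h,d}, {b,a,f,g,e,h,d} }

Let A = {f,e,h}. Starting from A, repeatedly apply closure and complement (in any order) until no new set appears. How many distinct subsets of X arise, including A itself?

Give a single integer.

closure: X∖int(X∖A) = X∖{b,a,g} = {f,e,h,d}
Let k=closure and c=complement:
  1. A     = {f,e,h}
  2. kA    = {f,e,h,d}
  3. cA    = {b,a,g,d}
  4. ckA   = {b,a,g}
  5. kcA   = {b,a,f,g,e,d}
  6. kckA  = {b,a,f,g}
  7. ckcA  = {h}
  8. ckckA = {e,h,d}
— saturated at 8

8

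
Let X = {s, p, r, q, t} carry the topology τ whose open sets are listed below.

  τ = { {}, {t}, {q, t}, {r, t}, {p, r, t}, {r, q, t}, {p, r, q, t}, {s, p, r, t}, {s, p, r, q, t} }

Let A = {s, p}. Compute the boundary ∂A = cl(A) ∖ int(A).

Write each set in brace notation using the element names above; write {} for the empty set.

{s, p}

interior: largest open inside A is {} (from {})
cl via duality: int({r, q, t}) = {r, q, t}, so X∖{r, q, t} = {s, p}
cl∖int = {s, p}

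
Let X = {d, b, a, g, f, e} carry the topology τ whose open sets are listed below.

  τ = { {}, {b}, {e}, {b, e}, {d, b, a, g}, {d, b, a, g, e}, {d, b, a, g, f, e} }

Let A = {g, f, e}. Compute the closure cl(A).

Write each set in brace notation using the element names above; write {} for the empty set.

{d, a, g, f, e}

complement {d, b, a}; its interior {b}; cl(A) = X∖{b} = {d, a, g, f, e}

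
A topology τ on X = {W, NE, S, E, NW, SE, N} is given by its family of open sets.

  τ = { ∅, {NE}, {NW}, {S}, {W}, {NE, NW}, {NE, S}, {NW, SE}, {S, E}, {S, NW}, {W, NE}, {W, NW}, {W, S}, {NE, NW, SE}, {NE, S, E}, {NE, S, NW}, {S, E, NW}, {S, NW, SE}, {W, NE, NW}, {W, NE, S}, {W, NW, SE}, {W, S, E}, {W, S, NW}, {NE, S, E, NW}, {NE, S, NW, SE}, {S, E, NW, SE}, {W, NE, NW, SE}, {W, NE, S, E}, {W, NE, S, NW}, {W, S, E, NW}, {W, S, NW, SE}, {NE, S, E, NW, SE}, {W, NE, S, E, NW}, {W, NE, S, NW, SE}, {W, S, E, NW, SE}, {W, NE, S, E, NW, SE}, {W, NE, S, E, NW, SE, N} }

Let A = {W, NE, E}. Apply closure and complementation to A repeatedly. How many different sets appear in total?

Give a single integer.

X∖A={S, NW, SE, N}, int(X∖A)={S, NW, SE}, hence cl(A)={W, NE, E, N}
Orbit (k=closure, c=complement):
  1. A     = {W, NE, E}
  2. kA    = {W, NE, E, N}
  3. cA    = {S, NW, SE, N}
  4. ckA   = {S, NW, SE}
  5. kcA   = {S, E, NW, SE, N}
  6. ckcA  = {W, NE}
  7. kckcA = {W, NE, N}
  8. ckckcA = {S, E, NW, SE}
(closed under both — stop)

8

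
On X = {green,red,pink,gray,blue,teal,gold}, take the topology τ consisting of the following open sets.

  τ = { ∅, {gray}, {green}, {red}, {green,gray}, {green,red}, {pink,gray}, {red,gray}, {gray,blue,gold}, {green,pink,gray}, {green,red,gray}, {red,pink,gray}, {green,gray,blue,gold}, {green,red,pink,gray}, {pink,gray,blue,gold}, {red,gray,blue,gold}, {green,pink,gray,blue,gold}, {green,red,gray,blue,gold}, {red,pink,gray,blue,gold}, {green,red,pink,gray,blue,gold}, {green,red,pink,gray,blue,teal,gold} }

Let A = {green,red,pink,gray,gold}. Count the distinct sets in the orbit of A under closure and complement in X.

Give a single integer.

6

cl via duality: int({blue,teal}) = ∅, so X∖∅ = {green,red,pink,gray,blue,teal,gold}
Write k for closure, c for complement:
  1. A     = {green,red,pink,gray,gold}
  2. kA    = {green,red,pink,gray,blue,teal,gold}
  3. cA    = {blue,teal}
  4. ckA   = ∅
  5. kcA   = {blue,teal,gold}
  6. ckcA  = {green,red,pink,gray}
applying k or c yields no new set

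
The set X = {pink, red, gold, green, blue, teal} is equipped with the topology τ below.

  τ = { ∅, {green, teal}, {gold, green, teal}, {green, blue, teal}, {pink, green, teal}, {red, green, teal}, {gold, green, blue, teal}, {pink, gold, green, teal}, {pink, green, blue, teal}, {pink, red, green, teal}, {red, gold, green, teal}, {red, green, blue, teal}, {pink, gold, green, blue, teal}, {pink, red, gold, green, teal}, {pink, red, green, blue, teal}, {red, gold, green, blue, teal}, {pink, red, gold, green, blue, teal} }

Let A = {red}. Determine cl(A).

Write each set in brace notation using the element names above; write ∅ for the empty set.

{red}

cl via duality: int({pink, gold, green, blue, teal}) = {pink, gold, green, blue, teal}, so X∖{pink, gold, green, blue, teal} = {red}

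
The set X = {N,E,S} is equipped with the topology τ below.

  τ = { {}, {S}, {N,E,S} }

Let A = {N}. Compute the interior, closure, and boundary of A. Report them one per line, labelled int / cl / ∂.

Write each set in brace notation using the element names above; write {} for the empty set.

int(A) = {}
cl(A)  = {N,E}
∂A     = {N,E}

open subsets of A: {}; so int(A) = {}
closure: X∖int(X∖A) = X∖{S} = {N,E}
∂A = {N,E} minus {} = {N,E}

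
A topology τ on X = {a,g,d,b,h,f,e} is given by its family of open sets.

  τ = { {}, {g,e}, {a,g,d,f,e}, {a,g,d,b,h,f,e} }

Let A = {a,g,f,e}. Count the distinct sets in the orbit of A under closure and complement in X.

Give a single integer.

6

cl via duality: int({d,b,h}) = {}, so X∖{} = {a,g,d,b,h,f,e}
Write k for closure, c for complement:
  1. A     = {a,g,f,e}
  2. kA    = {a,g,d,b,h,f,e}
  3. cA    = {d,b,h}
  4. ckA   = {}
  5. kcA   = {a,d,b,h,f}
  6. ckcA  = {g,e}
applying k or c yields no new set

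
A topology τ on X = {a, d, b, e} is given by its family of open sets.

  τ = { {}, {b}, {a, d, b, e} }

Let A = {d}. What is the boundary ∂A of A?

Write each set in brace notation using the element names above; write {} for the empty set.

opens ⊆ A: {}; union → int = {}
complement {a, b, e}; its interior {b}; cl(A) = X∖{b} = {a, d, e}
boundary = {a, d, e} ∖ {} = {a, d, e}

{a, d, e}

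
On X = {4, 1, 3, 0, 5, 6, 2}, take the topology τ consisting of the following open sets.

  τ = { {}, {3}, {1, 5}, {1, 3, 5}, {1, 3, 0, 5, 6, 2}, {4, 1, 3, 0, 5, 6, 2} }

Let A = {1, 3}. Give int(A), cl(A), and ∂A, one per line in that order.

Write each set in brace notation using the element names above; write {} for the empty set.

int(A) = {3}
cl(A)  = {4, 1, 3, 0, 5, 6, 2}
∂A     = {4, 1, 0, 5, 6, 2}

U open, U⊆A: {}, {3}. int(A) = ⋃ = {3}
X∖A={4, 0, 5, 6, 2}, int(X∖A)={}, hence cl(A)={4, 1, 3, 0, 5, 6, 2}
∂A: remove int from cl → {4, 1, 0, 5, 6, 2}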